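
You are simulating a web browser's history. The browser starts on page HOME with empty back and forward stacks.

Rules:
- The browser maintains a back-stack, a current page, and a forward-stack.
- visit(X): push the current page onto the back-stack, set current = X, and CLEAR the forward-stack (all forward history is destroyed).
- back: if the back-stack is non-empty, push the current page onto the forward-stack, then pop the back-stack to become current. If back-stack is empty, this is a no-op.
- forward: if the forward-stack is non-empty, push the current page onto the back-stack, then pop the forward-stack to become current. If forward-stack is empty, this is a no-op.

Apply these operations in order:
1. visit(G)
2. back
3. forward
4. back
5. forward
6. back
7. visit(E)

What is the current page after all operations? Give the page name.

Answer: E

Derivation:
After 1 (visit(G)): cur=G back=1 fwd=0
After 2 (back): cur=HOME back=0 fwd=1
After 3 (forward): cur=G back=1 fwd=0
After 4 (back): cur=HOME back=0 fwd=1
After 5 (forward): cur=G back=1 fwd=0
After 6 (back): cur=HOME back=0 fwd=1
After 7 (visit(E)): cur=E back=1 fwd=0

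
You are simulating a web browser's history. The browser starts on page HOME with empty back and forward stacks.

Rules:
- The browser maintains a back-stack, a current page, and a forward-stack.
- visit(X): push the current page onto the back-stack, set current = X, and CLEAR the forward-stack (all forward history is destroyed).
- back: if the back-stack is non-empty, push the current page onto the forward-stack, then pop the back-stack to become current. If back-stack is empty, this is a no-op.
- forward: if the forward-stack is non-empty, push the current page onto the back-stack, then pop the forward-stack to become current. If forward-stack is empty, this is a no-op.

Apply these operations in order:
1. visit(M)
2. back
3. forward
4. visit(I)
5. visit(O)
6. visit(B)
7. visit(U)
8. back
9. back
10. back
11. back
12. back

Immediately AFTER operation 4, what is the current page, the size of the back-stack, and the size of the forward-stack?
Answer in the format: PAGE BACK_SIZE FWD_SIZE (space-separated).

After 1 (visit(M)): cur=M back=1 fwd=0
After 2 (back): cur=HOME back=0 fwd=1
After 3 (forward): cur=M back=1 fwd=0
After 4 (visit(I)): cur=I back=2 fwd=0

I 2 0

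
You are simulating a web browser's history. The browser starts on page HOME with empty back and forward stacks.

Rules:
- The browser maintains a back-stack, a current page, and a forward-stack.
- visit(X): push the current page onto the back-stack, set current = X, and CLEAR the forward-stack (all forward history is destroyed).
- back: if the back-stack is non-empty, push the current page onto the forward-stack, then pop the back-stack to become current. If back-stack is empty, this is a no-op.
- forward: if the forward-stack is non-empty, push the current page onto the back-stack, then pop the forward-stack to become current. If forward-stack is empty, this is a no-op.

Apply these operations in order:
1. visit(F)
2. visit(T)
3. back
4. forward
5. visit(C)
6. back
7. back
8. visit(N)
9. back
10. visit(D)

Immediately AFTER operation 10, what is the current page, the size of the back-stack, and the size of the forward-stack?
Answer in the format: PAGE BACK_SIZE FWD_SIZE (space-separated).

After 1 (visit(F)): cur=F back=1 fwd=0
After 2 (visit(T)): cur=T back=2 fwd=0
After 3 (back): cur=F back=1 fwd=1
After 4 (forward): cur=T back=2 fwd=0
After 5 (visit(C)): cur=C back=3 fwd=0
After 6 (back): cur=T back=2 fwd=1
After 7 (back): cur=F back=1 fwd=2
After 8 (visit(N)): cur=N back=2 fwd=0
After 9 (back): cur=F back=1 fwd=1
After 10 (visit(D)): cur=D back=2 fwd=0

D 2 0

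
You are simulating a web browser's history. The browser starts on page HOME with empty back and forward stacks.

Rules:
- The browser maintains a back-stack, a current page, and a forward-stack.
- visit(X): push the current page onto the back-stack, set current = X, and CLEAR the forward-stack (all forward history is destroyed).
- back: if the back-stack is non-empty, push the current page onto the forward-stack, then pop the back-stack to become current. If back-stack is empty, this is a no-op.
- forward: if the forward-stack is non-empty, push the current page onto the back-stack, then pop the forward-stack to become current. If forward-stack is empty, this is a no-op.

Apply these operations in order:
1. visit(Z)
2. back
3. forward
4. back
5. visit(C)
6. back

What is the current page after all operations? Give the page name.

After 1 (visit(Z)): cur=Z back=1 fwd=0
After 2 (back): cur=HOME back=0 fwd=1
After 3 (forward): cur=Z back=1 fwd=0
After 4 (back): cur=HOME back=0 fwd=1
After 5 (visit(C)): cur=C back=1 fwd=0
After 6 (back): cur=HOME back=0 fwd=1

Answer: HOME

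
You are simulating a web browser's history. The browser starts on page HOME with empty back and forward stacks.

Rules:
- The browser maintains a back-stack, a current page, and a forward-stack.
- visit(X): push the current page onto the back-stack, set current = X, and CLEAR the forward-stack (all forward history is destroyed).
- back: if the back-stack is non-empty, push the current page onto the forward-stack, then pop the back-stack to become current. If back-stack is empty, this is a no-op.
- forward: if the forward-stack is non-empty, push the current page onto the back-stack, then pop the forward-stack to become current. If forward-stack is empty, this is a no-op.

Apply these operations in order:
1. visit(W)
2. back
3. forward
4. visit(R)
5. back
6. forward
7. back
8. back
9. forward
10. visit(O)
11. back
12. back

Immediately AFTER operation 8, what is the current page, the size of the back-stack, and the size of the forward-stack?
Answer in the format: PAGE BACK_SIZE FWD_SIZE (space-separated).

After 1 (visit(W)): cur=W back=1 fwd=0
After 2 (back): cur=HOME back=0 fwd=1
After 3 (forward): cur=W back=1 fwd=0
After 4 (visit(R)): cur=R back=2 fwd=0
After 5 (back): cur=W back=1 fwd=1
After 6 (forward): cur=R back=2 fwd=0
After 7 (back): cur=W back=1 fwd=1
After 8 (back): cur=HOME back=0 fwd=2

HOME 0 2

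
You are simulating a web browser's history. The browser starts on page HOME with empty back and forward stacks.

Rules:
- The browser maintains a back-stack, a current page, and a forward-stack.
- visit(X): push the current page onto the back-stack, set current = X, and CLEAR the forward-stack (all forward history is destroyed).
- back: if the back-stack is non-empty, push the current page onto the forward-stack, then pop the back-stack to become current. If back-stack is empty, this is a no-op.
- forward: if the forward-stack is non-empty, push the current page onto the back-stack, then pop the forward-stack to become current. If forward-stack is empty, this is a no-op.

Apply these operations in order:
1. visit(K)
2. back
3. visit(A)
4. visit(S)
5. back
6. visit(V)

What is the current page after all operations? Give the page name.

Answer: V

Derivation:
After 1 (visit(K)): cur=K back=1 fwd=0
After 2 (back): cur=HOME back=0 fwd=1
After 3 (visit(A)): cur=A back=1 fwd=0
After 4 (visit(S)): cur=S back=2 fwd=0
After 5 (back): cur=A back=1 fwd=1
After 6 (visit(V)): cur=V back=2 fwd=0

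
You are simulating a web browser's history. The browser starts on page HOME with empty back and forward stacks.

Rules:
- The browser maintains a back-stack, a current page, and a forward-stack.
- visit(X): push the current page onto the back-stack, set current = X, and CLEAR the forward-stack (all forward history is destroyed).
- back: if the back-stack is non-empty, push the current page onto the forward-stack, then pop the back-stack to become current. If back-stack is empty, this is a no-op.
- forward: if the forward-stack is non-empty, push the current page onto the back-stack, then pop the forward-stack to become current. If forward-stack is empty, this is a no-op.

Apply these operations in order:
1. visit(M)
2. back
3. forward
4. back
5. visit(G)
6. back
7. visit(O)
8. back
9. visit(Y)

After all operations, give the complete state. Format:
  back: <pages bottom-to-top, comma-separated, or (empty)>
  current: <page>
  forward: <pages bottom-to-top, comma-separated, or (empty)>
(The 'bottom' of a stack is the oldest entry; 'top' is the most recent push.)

Answer: back: HOME
current: Y
forward: (empty)

Derivation:
After 1 (visit(M)): cur=M back=1 fwd=0
After 2 (back): cur=HOME back=0 fwd=1
After 3 (forward): cur=M back=1 fwd=0
After 4 (back): cur=HOME back=0 fwd=1
After 5 (visit(G)): cur=G back=1 fwd=0
After 6 (back): cur=HOME back=0 fwd=1
After 7 (visit(O)): cur=O back=1 fwd=0
After 8 (back): cur=HOME back=0 fwd=1
After 9 (visit(Y)): cur=Y back=1 fwd=0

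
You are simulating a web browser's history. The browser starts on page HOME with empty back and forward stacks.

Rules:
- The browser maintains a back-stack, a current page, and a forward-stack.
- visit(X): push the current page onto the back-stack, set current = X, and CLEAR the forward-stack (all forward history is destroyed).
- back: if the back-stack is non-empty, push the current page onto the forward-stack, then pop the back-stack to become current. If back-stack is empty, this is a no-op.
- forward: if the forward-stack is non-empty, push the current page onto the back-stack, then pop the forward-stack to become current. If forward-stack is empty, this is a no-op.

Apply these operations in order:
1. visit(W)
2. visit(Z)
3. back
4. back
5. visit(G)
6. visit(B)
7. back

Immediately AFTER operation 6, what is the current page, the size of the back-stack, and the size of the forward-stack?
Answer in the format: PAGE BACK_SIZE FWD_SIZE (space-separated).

After 1 (visit(W)): cur=W back=1 fwd=0
After 2 (visit(Z)): cur=Z back=2 fwd=0
After 3 (back): cur=W back=1 fwd=1
After 4 (back): cur=HOME back=0 fwd=2
After 5 (visit(G)): cur=G back=1 fwd=0
After 6 (visit(B)): cur=B back=2 fwd=0

B 2 0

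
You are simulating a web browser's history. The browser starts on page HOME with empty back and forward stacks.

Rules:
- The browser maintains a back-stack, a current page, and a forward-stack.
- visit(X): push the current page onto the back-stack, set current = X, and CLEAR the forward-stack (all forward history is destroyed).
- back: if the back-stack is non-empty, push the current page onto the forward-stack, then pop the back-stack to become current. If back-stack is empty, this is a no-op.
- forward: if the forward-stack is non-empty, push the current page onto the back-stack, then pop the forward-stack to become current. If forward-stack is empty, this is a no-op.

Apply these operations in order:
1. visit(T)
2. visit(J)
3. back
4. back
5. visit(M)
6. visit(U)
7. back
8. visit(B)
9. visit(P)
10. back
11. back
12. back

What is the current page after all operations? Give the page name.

Answer: HOME

Derivation:
After 1 (visit(T)): cur=T back=1 fwd=0
After 2 (visit(J)): cur=J back=2 fwd=0
After 3 (back): cur=T back=1 fwd=1
After 4 (back): cur=HOME back=0 fwd=2
After 5 (visit(M)): cur=M back=1 fwd=0
After 6 (visit(U)): cur=U back=2 fwd=0
After 7 (back): cur=M back=1 fwd=1
After 8 (visit(B)): cur=B back=2 fwd=0
After 9 (visit(P)): cur=P back=3 fwd=0
After 10 (back): cur=B back=2 fwd=1
After 11 (back): cur=M back=1 fwd=2
After 12 (back): cur=HOME back=0 fwd=3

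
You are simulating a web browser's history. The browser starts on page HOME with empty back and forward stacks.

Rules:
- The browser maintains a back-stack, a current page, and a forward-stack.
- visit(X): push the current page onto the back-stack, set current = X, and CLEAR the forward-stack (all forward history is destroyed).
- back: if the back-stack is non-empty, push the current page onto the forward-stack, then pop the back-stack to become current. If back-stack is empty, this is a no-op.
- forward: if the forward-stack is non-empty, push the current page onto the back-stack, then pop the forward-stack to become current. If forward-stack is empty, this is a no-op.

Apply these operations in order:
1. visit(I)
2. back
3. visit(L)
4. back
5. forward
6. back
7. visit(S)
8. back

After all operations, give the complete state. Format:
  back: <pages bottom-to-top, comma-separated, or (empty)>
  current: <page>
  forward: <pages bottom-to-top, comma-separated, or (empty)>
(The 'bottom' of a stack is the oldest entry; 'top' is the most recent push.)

After 1 (visit(I)): cur=I back=1 fwd=0
After 2 (back): cur=HOME back=0 fwd=1
After 3 (visit(L)): cur=L back=1 fwd=0
After 4 (back): cur=HOME back=0 fwd=1
After 5 (forward): cur=L back=1 fwd=0
After 6 (back): cur=HOME back=0 fwd=1
After 7 (visit(S)): cur=S back=1 fwd=0
After 8 (back): cur=HOME back=0 fwd=1

Answer: back: (empty)
current: HOME
forward: S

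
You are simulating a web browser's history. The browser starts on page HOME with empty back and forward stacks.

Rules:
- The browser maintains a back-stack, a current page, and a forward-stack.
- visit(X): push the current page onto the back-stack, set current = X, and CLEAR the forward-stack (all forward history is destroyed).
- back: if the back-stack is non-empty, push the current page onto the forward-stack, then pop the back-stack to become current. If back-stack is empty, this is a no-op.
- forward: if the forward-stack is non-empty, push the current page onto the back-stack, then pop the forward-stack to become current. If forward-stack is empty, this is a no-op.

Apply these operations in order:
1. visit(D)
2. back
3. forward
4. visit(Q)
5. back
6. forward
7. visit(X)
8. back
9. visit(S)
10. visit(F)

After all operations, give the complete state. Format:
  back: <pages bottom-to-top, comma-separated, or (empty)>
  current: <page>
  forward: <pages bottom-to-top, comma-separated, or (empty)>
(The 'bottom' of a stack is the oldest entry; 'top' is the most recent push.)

After 1 (visit(D)): cur=D back=1 fwd=0
After 2 (back): cur=HOME back=0 fwd=1
After 3 (forward): cur=D back=1 fwd=0
After 4 (visit(Q)): cur=Q back=2 fwd=0
After 5 (back): cur=D back=1 fwd=1
After 6 (forward): cur=Q back=2 fwd=0
After 7 (visit(X)): cur=X back=3 fwd=0
After 8 (back): cur=Q back=2 fwd=1
After 9 (visit(S)): cur=S back=3 fwd=0
After 10 (visit(F)): cur=F back=4 fwd=0

Answer: back: HOME,D,Q,S
current: F
forward: (empty)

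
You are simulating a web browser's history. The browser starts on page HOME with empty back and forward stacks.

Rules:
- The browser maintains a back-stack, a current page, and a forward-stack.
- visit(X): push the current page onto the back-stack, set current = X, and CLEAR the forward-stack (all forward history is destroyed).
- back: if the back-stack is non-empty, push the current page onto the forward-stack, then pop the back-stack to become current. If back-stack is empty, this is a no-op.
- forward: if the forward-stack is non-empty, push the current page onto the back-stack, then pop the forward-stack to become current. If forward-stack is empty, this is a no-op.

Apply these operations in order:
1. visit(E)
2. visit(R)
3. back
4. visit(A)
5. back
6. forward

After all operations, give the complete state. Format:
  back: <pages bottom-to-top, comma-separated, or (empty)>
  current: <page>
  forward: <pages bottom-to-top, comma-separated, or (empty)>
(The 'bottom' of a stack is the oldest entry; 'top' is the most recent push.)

Answer: back: HOME,E
current: A
forward: (empty)

Derivation:
After 1 (visit(E)): cur=E back=1 fwd=0
After 2 (visit(R)): cur=R back=2 fwd=0
After 3 (back): cur=E back=1 fwd=1
After 4 (visit(A)): cur=A back=2 fwd=0
After 5 (back): cur=E back=1 fwd=1
After 6 (forward): cur=A back=2 fwd=0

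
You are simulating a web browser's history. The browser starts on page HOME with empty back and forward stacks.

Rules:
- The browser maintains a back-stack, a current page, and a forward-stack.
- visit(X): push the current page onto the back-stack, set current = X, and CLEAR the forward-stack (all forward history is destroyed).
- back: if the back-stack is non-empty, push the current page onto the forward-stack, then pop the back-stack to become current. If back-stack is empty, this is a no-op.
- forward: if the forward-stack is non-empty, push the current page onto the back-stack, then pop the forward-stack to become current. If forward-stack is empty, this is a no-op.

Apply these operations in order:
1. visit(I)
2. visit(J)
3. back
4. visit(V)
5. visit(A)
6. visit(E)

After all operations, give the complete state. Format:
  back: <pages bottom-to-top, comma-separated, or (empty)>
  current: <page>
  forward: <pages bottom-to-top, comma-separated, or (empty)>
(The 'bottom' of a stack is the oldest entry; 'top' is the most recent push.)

Answer: back: HOME,I,V,A
current: E
forward: (empty)

Derivation:
After 1 (visit(I)): cur=I back=1 fwd=0
After 2 (visit(J)): cur=J back=2 fwd=0
After 3 (back): cur=I back=1 fwd=1
After 4 (visit(V)): cur=V back=2 fwd=0
After 5 (visit(A)): cur=A back=3 fwd=0
After 6 (visit(E)): cur=E back=4 fwd=0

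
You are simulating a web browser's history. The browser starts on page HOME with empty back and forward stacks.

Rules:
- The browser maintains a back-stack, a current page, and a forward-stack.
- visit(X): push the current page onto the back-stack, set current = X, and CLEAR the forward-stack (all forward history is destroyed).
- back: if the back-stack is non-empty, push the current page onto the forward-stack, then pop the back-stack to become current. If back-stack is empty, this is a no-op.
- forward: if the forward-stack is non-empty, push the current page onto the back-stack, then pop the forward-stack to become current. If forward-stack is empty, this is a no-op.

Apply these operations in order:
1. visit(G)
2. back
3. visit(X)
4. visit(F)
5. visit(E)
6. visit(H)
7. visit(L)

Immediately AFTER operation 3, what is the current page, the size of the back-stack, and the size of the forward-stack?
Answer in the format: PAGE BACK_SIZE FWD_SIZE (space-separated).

After 1 (visit(G)): cur=G back=1 fwd=0
After 2 (back): cur=HOME back=0 fwd=1
After 3 (visit(X)): cur=X back=1 fwd=0

X 1 0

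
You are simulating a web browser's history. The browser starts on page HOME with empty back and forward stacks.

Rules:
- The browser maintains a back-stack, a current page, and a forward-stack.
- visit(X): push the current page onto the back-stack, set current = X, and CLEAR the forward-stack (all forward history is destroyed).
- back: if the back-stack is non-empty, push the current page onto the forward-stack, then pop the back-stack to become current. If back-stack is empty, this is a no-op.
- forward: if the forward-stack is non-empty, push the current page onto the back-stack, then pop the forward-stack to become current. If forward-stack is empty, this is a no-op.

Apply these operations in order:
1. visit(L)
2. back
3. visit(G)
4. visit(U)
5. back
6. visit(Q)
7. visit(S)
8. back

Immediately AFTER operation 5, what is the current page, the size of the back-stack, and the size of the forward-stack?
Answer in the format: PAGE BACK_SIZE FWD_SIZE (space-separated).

After 1 (visit(L)): cur=L back=1 fwd=0
After 2 (back): cur=HOME back=0 fwd=1
After 3 (visit(G)): cur=G back=1 fwd=0
After 4 (visit(U)): cur=U back=2 fwd=0
After 5 (back): cur=G back=1 fwd=1

G 1 1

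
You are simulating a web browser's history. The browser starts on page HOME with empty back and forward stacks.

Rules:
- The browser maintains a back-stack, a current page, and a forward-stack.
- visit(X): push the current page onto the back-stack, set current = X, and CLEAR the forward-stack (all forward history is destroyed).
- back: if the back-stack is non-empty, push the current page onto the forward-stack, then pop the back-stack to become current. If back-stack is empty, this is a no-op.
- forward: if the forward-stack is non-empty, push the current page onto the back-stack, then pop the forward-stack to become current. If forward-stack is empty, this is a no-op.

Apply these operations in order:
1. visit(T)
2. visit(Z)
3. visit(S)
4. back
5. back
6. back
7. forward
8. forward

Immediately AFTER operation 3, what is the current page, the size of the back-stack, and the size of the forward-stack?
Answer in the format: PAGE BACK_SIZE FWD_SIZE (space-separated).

After 1 (visit(T)): cur=T back=1 fwd=0
After 2 (visit(Z)): cur=Z back=2 fwd=0
After 3 (visit(S)): cur=S back=3 fwd=0

S 3 0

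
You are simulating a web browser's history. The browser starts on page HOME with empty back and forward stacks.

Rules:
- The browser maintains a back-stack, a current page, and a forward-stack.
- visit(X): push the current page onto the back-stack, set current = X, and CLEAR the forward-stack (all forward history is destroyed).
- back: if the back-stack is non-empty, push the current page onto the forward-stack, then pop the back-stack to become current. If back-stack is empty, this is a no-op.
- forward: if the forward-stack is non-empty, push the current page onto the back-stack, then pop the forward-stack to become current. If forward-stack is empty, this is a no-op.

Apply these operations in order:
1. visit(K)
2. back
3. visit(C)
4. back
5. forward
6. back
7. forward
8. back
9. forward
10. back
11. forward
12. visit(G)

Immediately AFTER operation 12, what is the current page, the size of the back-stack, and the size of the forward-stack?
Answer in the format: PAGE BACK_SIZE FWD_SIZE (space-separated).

After 1 (visit(K)): cur=K back=1 fwd=0
After 2 (back): cur=HOME back=0 fwd=1
After 3 (visit(C)): cur=C back=1 fwd=0
After 4 (back): cur=HOME back=0 fwd=1
After 5 (forward): cur=C back=1 fwd=0
After 6 (back): cur=HOME back=0 fwd=1
After 7 (forward): cur=C back=1 fwd=0
After 8 (back): cur=HOME back=0 fwd=1
After 9 (forward): cur=C back=1 fwd=0
After 10 (back): cur=HOME back=0 fwd=1
After 11 (forward): cur=C back=1 fwd=0
After 12 (visit(G)): cur=G back=2 fwd=0

G 2 0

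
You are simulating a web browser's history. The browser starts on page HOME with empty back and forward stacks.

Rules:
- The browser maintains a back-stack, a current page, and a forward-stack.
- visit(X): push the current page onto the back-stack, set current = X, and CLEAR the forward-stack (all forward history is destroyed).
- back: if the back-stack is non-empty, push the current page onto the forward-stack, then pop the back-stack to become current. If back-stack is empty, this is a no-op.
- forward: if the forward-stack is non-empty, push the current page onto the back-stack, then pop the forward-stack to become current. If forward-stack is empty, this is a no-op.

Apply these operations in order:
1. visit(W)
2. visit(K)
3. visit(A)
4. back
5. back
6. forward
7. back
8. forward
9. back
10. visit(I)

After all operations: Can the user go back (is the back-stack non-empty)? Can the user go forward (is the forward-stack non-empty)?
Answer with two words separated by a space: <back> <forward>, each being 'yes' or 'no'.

After 1 (visit(W)): cur=W back=1 fwd=0
After 2 (visit(K)): cur=K back=2 fwd=0
After 3 (visit(A)): cur=A back=3 fwd=0
After 4 (back): cur=K back=2 fwd=1
After 5 (back): cur=W back=1 fwd=2
After 6 (forward): cur=K back=2 fwd=1
After 7 (back): cur=W back=1 fwd=2
After 8 (forward): cur=K back=2 fwd=1
After 9 (back): cur=W back=1 fwd=2
After 10 (visit(I)): cur=I back=2 fwd=0

Answer: yes no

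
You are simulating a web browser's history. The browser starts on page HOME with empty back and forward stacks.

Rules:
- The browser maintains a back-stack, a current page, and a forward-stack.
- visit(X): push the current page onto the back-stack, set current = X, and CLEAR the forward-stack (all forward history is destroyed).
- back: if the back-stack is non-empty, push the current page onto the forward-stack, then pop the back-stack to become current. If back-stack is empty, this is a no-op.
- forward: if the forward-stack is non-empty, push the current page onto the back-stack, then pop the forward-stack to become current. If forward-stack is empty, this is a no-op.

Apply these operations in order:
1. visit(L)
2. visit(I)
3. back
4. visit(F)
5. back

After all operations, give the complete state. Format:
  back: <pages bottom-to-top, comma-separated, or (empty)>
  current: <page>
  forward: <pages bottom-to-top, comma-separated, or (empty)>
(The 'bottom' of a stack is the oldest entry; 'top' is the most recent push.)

After 1 (visit(L)): cur=L back=1 fwd=0
After 2 (visit(I)): cur=I back=2 fwd=0
After 3 (back): cur=L back=1 fwd=1
After 4 (visit(F)): cur=F back=2 fwd=0
After 5 (back): cur=L back=1 fwd=1

Answer: back: HOME
current: L
forward: F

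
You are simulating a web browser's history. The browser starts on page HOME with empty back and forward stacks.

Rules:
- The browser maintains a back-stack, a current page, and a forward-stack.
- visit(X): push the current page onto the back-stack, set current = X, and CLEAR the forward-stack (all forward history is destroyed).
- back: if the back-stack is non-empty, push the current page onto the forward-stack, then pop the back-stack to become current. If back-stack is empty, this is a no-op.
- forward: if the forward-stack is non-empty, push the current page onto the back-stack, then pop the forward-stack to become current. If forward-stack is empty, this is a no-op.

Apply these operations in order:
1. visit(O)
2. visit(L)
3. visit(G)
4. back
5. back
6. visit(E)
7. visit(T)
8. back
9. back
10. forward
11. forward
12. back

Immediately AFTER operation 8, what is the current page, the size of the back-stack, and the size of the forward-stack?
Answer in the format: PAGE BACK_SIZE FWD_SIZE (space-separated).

After 1 (visit(O)): cur=O back=1 fwd=0
After 2 (visit(L)): cur=L back=2 fwd=0
After 3 (visit(G)): cur=G back=3 fwd=0
After 4 (back): cur=L back=2 fwd=1
After 5 (back): cur=O back=1 fwd=2
After 6 (visit(E)): cur=E back=2 fwd=0
After 7 (visit(T)): cur=T back=3 fwd=0
After 8 (back): cur=E back=2 fwd=1

E 2 1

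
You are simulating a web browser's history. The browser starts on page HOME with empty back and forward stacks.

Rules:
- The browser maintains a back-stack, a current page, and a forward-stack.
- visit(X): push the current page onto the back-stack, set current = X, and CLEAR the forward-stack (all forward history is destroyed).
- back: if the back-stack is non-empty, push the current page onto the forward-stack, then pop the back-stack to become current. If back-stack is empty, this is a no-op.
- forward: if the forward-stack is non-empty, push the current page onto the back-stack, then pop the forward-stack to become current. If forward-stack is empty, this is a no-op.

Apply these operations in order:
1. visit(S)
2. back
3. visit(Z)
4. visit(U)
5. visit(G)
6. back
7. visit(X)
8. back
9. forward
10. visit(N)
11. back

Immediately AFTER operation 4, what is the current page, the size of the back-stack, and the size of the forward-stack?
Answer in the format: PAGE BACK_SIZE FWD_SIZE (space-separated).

After 1 (visit(S)): cur=S back=1 fwd=0
After 2 (back): cur=HOME back=0 fwd=1
After 3 (visit(Z)): cur=Z back=1 fwd=0
After 4 (visit(U)): cur=U back=2 fwd=0

U 2 0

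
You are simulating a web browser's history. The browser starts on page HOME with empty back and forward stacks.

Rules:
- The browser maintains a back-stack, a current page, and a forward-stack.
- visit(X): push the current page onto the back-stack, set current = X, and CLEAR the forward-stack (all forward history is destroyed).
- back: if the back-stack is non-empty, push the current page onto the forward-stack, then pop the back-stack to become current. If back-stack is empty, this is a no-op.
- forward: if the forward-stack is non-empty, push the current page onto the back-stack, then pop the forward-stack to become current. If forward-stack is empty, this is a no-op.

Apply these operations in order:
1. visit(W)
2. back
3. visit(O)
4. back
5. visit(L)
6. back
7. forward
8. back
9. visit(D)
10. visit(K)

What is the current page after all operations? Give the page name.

After 1 (visit(W)): cur=W back=1 fwd=0
After 2 (back): cur=HOME back=0 fwd=1
After 3 (visit(O)): cur=O back=1 fwd=0
After 4 (back): cur=HOME back=0 fwd=1
After 5 (visit(L)): cur=L back=1 fwd=0
After 6 (back): cur=HOME back=0 fwd=1
After 7 (forward): cur=L back=1 fwd=0
After 8 (back): cur=HOME back=0 fwd=1
After 9 (visit(D)): cur=D back=1 fwd=0
After 10 (visit(K)): cur=K back=2 fwd=0

Answer: K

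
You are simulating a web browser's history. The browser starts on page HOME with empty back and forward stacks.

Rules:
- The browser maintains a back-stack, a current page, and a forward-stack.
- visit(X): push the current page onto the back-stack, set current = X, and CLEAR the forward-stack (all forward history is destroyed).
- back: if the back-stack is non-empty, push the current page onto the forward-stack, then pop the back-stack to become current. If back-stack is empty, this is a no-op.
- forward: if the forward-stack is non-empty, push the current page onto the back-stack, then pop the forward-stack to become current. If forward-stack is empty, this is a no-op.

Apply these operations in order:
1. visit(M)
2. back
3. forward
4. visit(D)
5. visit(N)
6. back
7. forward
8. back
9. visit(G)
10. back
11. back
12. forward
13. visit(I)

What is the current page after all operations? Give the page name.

After 1 (visit(M)): cur=M back=1 fwd=0
After 2 (back): cur=HOME back=0 fwd=1
After 3 (forward): cur=M back=1 fwd=0
After 4 (visit(D)): cur=D back=2 fwd=0
After 5 (visit(N)): cur=N back=3 fwd=0
After 6 (back): cur=D back=2 fwd=1
After 7 (forward): cur=N back=3 fwd=0
After 8 (back): cur=D back=2 fwd=1
After 9 (visit(G)): cur=G back=3 fwd=0
After 10 (back): cur=D back=2 fwd=1
After 11 (back): cur=M back=1 fwd=2
After 12 (forward): cur=D back=2 fwd=1
After 13 (visit(I)): cur=I back=3 fwd=0

Answer: I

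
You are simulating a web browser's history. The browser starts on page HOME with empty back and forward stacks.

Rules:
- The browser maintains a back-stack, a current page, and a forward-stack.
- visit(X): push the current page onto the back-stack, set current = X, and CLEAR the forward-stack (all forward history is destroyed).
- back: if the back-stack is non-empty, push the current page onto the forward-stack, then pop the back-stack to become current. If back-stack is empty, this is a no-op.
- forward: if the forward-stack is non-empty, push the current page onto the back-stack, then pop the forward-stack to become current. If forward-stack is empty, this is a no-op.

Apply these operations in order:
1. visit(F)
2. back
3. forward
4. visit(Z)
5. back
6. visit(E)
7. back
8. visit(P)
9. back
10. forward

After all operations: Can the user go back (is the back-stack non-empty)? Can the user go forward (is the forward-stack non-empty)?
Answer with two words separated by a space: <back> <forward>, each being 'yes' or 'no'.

Answer: yes no

Derivation:
After 1 (visit(F)): cur=F back=1 fwd=0
After 2 (back): cur=HOME back=0 fwd=1
After 3 (forward): cur=F back=1 fwd=0
After 4 (visit(Z)): cur=Z back=2 fwd=0
After 5 (back): cur=F back=1 fwd=1
After 6 (visit(E)): cur=E back=2 fwd=0
After 7 (back): cur=F back=1 fwd=1
After 8 (visit(P)): cur=P back=2 fwd=0
After 9 (back): cur=F back=1 fwd=1
After 10 (forward): cur=P back=2 fwd=0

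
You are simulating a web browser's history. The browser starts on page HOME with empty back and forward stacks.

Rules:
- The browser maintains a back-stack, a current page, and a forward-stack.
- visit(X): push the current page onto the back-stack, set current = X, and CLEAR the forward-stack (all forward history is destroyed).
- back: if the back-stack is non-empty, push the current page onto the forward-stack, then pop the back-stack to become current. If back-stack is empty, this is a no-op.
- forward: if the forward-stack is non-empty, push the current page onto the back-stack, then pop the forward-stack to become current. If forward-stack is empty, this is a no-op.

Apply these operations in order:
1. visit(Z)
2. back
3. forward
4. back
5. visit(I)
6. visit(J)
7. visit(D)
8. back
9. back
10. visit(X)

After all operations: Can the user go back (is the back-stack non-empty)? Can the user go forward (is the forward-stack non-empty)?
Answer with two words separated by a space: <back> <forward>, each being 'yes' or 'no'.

Answer: yes no

Derivation:
After 1 (visit(Z)): cur=Z back=1 fwd=0
After 2 (back): cur=HOME back=0 fwd=1
After 3 (forward): cur=Z back=1 fwd=0
After 4 (back): cur=HOME back=0 fwd=1
After 5 (visit(I)): cur=I back=1 fwd=0
After 6 (visit(J)): cur=J back=2 fwd=0
After 7 (visit(D)): cur=D back=3 fwd=0
After 8 (back): cur=J back=2 fwd=1
After 9 (back): cur=I back=1 fwd=2
After 10 (visit(X)): cur=X back=2 fwd=0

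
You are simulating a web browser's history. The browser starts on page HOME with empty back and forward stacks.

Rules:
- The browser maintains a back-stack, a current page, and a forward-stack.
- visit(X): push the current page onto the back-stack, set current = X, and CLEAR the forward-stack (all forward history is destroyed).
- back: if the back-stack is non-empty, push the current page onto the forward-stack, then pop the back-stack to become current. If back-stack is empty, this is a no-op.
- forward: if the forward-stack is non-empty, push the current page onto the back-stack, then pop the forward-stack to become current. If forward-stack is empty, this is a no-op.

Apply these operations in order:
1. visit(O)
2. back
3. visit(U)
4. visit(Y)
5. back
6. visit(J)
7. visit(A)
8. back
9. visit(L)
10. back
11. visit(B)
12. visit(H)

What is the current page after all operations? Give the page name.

After 1 (visit(O)): cur=O back=1 fwd=0
After 2 (back): cur=HOME back=0 fwd=1
After 3 (visit(U)): cur=U back=1 fwd=0
After 4 (visit(Y)): cur=Y back=2 fwd=0
After 5 (back): cur=U back=1 fwd=1
After 6 (visit(J)): cur=J back=2 fwd=0
After 7 (visit(A)): cur=A back=3 fwd=0
After 8 (back): cur=J back=2 fwd=1
After 9 (visit(L)): cur=L back=3 fwd=0
After 10 (back): cur=J back=2 fwd=1
After 11 (visit(B)): cur=B back=3 fwd=0
After 12 (visit(H)): cur=H back=4 fwd=0

Answer: H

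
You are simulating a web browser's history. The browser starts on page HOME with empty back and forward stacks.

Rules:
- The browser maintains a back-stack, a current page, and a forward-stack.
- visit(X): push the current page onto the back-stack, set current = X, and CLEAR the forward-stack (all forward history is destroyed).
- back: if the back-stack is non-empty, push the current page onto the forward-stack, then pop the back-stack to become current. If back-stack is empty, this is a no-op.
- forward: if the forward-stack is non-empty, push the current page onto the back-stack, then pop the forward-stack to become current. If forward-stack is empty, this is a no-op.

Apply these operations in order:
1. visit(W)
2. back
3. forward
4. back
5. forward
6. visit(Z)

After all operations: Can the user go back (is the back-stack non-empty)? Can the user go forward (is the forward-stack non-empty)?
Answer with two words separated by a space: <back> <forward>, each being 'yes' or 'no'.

Answer: yes no

Derivation:
After 1 (visit(W)): cur=W back=1 fwd=0
After 2 (back): cur=HOME back=0 fwd=1
After 3 (forward): cur=W back=1 fwd=0
After 4 (back): cur=HOME back=0 fwd=1
After 5 (forward): cur=W back=1 fwd=0
After 6 (visit(Z)): cur=Z back=2 fwd=0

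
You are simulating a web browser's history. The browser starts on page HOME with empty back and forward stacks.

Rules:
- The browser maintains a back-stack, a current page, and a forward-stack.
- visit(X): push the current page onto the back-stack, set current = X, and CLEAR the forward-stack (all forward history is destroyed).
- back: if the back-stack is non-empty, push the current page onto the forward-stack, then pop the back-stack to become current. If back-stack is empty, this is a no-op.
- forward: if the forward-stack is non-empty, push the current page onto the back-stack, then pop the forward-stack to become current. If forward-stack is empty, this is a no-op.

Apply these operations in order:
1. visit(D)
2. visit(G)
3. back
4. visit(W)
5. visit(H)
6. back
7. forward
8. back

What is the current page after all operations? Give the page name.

Answer: W

Derivation:
After 1 (visit(D)): cur=D back=1 fwd=0
After 2 (visit(G)): cur=G back=2 fwd=0
After 3 (back): cur=D back=1 fwd=1
After 4 (visit(W)): cur=W back=2 fwd=0
After 5 (visit(H)): cur=H back=3 fwd=0
After 6 (back): cur=W back=2 fwd=1
After 7 (forward): cur=H back=3 fwd=0
After 8 (back): cur=W back=2 fwd=1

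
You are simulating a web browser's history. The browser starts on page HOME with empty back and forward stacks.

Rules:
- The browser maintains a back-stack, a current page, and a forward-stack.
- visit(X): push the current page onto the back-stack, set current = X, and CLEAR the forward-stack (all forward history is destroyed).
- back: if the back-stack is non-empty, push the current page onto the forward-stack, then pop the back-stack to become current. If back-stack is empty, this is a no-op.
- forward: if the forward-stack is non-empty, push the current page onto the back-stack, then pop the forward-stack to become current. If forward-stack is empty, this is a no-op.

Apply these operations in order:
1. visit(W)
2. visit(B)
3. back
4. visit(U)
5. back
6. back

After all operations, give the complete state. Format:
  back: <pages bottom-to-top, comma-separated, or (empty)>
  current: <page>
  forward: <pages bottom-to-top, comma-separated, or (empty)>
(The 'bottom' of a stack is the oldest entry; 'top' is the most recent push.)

Answer: back: (empty)
current: HOME
forward: U,W

Derivation:
After 1 (visit(W)): cur=W back=1 fwd=0
After 2 (visit(B)): cur=B back=2 fwd=0
After 3 (back): cur=W back=1 fwd=1
After 4 (visit(U)): cur=U back=2 fwd=0
After 5 (back): cur=W back=1 fwd=1
After 6 (back): cur=HOME back=0 fwd=2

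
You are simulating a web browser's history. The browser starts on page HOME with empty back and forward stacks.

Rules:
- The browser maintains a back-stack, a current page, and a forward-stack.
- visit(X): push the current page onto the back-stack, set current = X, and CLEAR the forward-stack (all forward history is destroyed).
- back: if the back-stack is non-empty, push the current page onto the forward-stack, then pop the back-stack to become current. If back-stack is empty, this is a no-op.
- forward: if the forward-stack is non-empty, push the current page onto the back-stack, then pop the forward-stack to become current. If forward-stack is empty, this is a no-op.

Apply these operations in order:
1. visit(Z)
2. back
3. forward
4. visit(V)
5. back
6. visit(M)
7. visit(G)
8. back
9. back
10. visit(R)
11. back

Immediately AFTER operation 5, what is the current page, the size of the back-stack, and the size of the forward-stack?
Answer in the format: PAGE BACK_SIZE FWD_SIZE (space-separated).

After 1 (visit(Z)): cur=Z back=1 fwd=0
After 2 (back): cur=HOME back=0 fwd=1
After 3 (forward): cur=Z back=1 fwd=0
After 4 (visit(V)): cur=V back=2 fwd=0
After 5 (back): cur=Z back=1 fwd=1

Z 1 1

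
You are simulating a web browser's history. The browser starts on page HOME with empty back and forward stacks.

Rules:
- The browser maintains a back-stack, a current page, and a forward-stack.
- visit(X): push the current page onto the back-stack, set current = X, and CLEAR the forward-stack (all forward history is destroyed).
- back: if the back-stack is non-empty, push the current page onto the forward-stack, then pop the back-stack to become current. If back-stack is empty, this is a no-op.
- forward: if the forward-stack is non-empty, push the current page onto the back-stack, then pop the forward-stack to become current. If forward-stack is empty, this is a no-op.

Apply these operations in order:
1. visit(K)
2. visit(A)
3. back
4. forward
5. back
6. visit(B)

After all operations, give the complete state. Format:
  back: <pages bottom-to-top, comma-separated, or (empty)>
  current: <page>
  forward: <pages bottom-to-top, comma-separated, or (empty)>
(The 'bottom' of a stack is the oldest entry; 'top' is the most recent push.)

After 1 (visit(K)): cur=K back=1 fwd=0
After 2 (visit(A)): cur=A back=2 fwd=0
After 3 (back): cur=K back=1 fwd=1
After 4 (forward): cur=A back=2 fwd=0
After 5 (back): cur=K back=1 fwd=1
After 6 (visit(B)): cur=B back=2 fwd=0

Answer: back: HOME,K
current: B
forward: (empty)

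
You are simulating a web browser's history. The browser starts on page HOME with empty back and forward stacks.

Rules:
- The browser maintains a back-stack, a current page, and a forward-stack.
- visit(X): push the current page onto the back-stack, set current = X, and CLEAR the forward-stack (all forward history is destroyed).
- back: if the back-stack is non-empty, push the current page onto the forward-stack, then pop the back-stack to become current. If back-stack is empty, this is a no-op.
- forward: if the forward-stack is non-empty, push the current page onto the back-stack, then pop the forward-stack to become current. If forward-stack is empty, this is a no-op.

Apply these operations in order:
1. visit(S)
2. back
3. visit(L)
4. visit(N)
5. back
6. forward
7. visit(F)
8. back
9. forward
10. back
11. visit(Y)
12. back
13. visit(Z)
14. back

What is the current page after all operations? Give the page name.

After 1 (visit(S)): cur=S back=1 fwd=0
After 2 (back): cur=HOME back=0 fwd=1
After 3 (visit(L)): cur=L back=1 fwd=0
After 4 (visit(N)): cur=N back=2 fwd=0
After 5 (back): cur=L back=1 fwd=1
After 6 (forward): cur=N back=2 fwd=0
After 7 (visit(F)): cur=F back=3 fwd=0
After 8 (back): cur=N back=2 fwd=1
After 9 (forward): cur=F back=3 fwd=0
After 10 (back): cur=N back=2 fwd=1
After 11 (visit(Y)): cur=Y back=3 fwd=0
After 12 (back): cur=N back=2 fwd=1
After 13 (visit(Z)): cur=Z back=3 fwd=0
After 14 (back): cur=N back=2 fwd=1

Answer: N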